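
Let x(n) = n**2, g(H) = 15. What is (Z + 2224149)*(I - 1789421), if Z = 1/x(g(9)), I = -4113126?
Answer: -2953832407590722/225 ≈ -1.3128e+13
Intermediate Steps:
Z = 1/225 (Z = 1/(15**2) = 1/225 ≈ 0.0044444)
(Z + 2224149)*(I - 1789421) = (1/225 + 2224149)*(-4113126 - 1789421) = (500433526/225)*(-5902547) = -2953832407590722/225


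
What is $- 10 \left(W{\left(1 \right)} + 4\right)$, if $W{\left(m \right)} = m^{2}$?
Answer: $-50$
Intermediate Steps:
$- 10 \left(W{\left(1 \right)} + 4\right) = - 10 \left(1^{2} + 4\right) = - 10 \left(1 + 4\right) = \left(-10\right) 5 = -50$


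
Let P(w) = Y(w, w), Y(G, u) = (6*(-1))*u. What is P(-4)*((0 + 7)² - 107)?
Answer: -1392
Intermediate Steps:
Y(G, u) = -6*u
P(w) = -6*w
P(-4)*((0 + 7)² - 107) = (-6*(-4))*((0 + 7)² - 107) = 24*(7² - 107) = 24*(49 - 107) = 24*(-58) = -1392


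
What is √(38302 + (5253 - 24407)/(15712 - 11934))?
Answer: √136655739989/1889 ≈ 195.70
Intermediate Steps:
√(38302 + (5253 - 24407)/(15712 - 11934)) = √(38302 - 19154/3778) = √(38302 - 19154*1/3778) = √(38302 - 9577/1889) = √(72342901/1889) = √136655739989/1889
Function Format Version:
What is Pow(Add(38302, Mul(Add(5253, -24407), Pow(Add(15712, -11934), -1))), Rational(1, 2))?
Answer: Mul(Rational(1, 1889), Pow(136655739989, Rational(1, 2))) ≈ 195.70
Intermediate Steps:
Pow(Add(38302, Mul(Add(5253, -24407), Pow(Add(15712, -11934), -1))), Rational(1, 2)) = Pow(Add(38302, Mul(-19154, Pow(3778, -1))), Rational(1, 2)) = Pow(Add(38302, Mul(-19154, Rational(1, 3778))), Rational(1, 2)) = Pow(Add(38302, Rational(-9577, 1889)), Rational(1, 2)) = Pow(Rational(72342901, 1889), Rational(1, 2)) = Mul(Rational(1, 1889), Pow(136655739989, Rational(1, 2)))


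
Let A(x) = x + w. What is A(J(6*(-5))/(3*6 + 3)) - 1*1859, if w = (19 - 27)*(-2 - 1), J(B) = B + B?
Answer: -12865/7 ≈ -1837.9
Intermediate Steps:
J(B) = 2*B
w = 24 (w = -8*(-3) = 24)
A(x) = 24 + x (A(x) = x + 24 = 24 + x)
A(J(6*(-5))/(3*6 + 3)) - 1*1859 = (24 + (2*(6*(-5)))/(3*6 + 3)) - 1*1859 = (24 + (2*(-30))/(18 + 3)) - 1859 = (24 - 60/21) - 1859 = (24 - 60*1/21) - 1859 = (24 - 20/7) - 1859 = 148/7 - 1859 = -12865/7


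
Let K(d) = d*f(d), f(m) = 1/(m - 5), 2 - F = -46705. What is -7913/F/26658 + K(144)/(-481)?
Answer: -179825644931/83247157557954 ≈ -0.0021601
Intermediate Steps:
F = 46707 (F = 2 - 1*(-46705) = 2 + 46705 = 46707)
f(m) = 1/(-5 + m)
K(d) = d/(-5 + d)
-7913/F/26658 + K(144)/(-481) = -7913/46707/26658 + (144/(-5 + 144))/(-481) = -7913*1/46707*(1/26658) + (144/139)*(-1/481) = -7913/46707*1/26658 + (144*(1/139))*(-1/481) = -7913/1245115206 + (144/139)*(-1/481) = -7913/1245115206 - 144/66859 = -179825644931/83247157557954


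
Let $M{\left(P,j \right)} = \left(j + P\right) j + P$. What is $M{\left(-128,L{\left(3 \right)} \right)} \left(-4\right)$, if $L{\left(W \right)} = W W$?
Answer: $4796$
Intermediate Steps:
$L{\left(W \right)} = W^{2}$
$M{\left(P,j \right)} = P + j \left(P + j\right)$ ($M{\left(P,j \right)} = \left(P + j\right) j + P = j \left(P + j\right) + P = P + j \left(P + j\right)$)
$M{\left(-128,L{\left(3 \right)} \right)} \left(-4\right) = \left(-128 + \left(3^{2}\right)^{2} - 128 \cdot 3^{2}\right) \left(-4\right) = \left(-128 + 9^{2} - 1152\right) \left(-4\right) = \left(-128 + 81 - 1152\right) \left(-4\right) = \left(-1199\right) \left(-4\right) = 4796$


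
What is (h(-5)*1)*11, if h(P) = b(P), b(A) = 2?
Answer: 22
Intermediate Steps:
h(P) = 2
(h(-5)*1)*11 = (2*1)*11 = 2*11 = 22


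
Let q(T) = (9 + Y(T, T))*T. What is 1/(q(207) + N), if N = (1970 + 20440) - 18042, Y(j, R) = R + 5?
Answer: 1/50115 ≈ 1.9954e-5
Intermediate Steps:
Y(j, R) = 5 + R
q(T) = T*(14 + T) (q(T) = (9 + (5 + T))*T = (14 + T)*T = T*(14 + T))
N = 4368 (N = 22410 - 18042 = 4368)
1/(q(207) + N) = 1/(207*(14 + 207) + 4368) = 1/(207*221 + 4368) = 1/(45747 + 4368) = 1/50115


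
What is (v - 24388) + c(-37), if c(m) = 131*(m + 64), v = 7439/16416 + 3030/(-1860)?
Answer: -10611588895/508896 ≈ -20852.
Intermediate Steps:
v = -598399/508896 (v = 7439*(1/16416) + 3030*(-1/1860) = 7439/16416 - 101/62 = -598399/508896 ≈ -1.1759)
c(m) = 8384 + 131*m (c(m) = 131*(64 + m) = 8384 + 131*m)
(v - 24388) + c(-37) = (-598399/508896 - 24388) + (8384 + 131*(-37)) = -12411554047/508896 + (8384 - 4847) = -12411554047/508896 + 3537 = -10611588895/508896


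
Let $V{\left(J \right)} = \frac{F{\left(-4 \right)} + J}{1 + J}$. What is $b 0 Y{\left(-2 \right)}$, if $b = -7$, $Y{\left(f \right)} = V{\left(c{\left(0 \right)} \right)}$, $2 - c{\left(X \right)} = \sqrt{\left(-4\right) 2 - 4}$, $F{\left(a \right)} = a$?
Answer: $0$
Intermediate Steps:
$c{\left(X \right)} = 2 - 2 i \sqrt{3}$ ($c{\left(X \right)} = 2 - \sqrt{\left(-4\right) 2 - 4} = 2 - \sqrt{-8 - 4} = 2 - \sqrt{-12} = 2 - 2 i \sqrt{3}$)
$V{\left(J \right)} = \frac{-4 + J}{1 + J}$
$Y{\left(f \right)} = \frac{-2 - 2 i \sqrt{3}}{3 - 2 i \sqrt{3}}$ ($Y{\left(f \right)} = \frac{-4 + \left(2 - 2 i \sqrt{3}\right)}{1 + \left(2 - 2 i \sqrt{3}\right)} = \frac{-2 - 2 i \sqrt{3}}{3 - 2 i \sqrt{3}}$)
$b 0 Y{\left(-2 \right)} = - 7 \cdot 0 \frac{2 \left(\sqrt{3} - i\right)}{2 \sqrt{3} + 3 i} = \left(-7\right) 0 = 0$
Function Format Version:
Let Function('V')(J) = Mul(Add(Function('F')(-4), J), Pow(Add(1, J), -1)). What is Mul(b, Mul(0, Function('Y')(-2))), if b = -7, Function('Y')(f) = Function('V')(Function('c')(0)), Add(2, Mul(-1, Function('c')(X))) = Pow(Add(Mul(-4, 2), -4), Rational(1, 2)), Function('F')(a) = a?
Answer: 0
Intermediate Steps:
Function('c')(X) = Add(2, Mul(-2, I, Pow(3, Rational(1, 2)))) (Function('c')(X) = Add(2, Mul(-1, Pow(Add(Mul(-4, 2), -4), Rational(1, 2)))) = Add(2, Mul(-1, Pow(Add(-8, -4), Rational(1, 2)))) = Add(2, Mul(-1, Pow(-12, Rational(1, 2)))) = Add(2, Mul(-1, Mul(2, I, Pow(3, Rational(1, 2))))) = Add(2, Mul(-2, I, Pow(3, Rational(1, 2)))))
Function('V')(J) = Mul(Pow(Add(1, J), -1), Add(-4, J)) (Function('V')(J) = Mul(Add(-4, J), Pow(Add(1, J), -1)) = Mul(Pow(Add(1, J), -1), Add(-4, J)))
Function('Y')(f) = Mul(Pow(Add(3, Mul(-2, I, Pow(3, Rational(1, 2)))), -1), Add(-2, Mul(-2, I, Pow(3, Rational(1, 2))))) (Function('Y')(f) = Mul(Pow(Add(1, Add(2, Mul(-2, I, Pow(3, Rational(1, 2))))), -1), Add(-4, Add(2, Mul(-2, I, Pow(3, Rational(1, 2)))))) = Mul(Pow(Add(3, Mul(-2, I, Pow(3, Rational(1, 2)))), -1), Add(-2, Mul(-2, I, Pow(3, Rational(1, 2))))))
Mul(b, Mul(0, Function('Y')(-2))) = Mul(-7, Mul(0, Mul(2, Pow(Add(Mul(2, Pow(3, Rational(1, 2))), Mul(3, I)), -1), Add(Pow(3, Rational(1, 2)), Mul(-1, I))))) = Mul(-7, 0) = 0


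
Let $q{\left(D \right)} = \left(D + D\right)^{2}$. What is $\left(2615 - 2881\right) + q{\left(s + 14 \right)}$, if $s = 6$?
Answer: $1334$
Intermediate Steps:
$q{\left(D \right)} = 4 D^{2}$ ($q{\left(D \right)} = \left(2 D\right)^{2} = 4 D^{2}$)
$\left(2615 - 2881\right) + q{\left(s + 14 \right)} = \left(2615 - 2881\right) + 4 \left(6 + 14\right)^{2} = -266 + 4 \cdot 20^{2} = -266 + 4 \cdot 400 = -266 + 1600 = 1334$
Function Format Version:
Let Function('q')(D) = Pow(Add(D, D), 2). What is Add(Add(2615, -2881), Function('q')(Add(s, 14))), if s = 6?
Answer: 1334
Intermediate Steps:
Function('q')(D) = Mul(4, Pow(D, 2)) (Function('q')(D) = Pow(Mul(2, D), 2) = Mul(4, Pow(D, 2)))
Add(Add(2615, -2881), Function('q')(Add(s, 14))) = Add(Add(2615, -2881), Mul(4, Pow(Add(6, 14), 2))) = Add(-266, Mul(4, Pow(20, 2))) = Add(-266, Mul(4, 400)) = Add(-266, 1600) = 1334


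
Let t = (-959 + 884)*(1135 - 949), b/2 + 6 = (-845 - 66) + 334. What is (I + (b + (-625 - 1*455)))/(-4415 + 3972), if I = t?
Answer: 16196/443 ≈ 36.560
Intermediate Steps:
b = -1166 (b = -12 + 2*((-845 - 66) + 334) = -12 + 2*(-911 + 334) = -12 + 2*(-577) = -12 - 1154 = -1166)
t = -13950 (t = -75*186 = -13950)
I = -13950
(I + (b + (-625 - 1*455)))/(-4415 + 3972) = (-13950 + (-1166 + (-625 - 1*455)))/(-4415 + 3972) = (-13950 + (-1166 + (-625 - 455)))/(-443) = (-13950 + (-1166 - 1080))*(-1/443) = (-13950 - 2246)*(-1/443) = -16196*(-1/443) = 16196/443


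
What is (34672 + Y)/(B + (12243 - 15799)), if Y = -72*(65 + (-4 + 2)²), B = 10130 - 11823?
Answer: -29704/5249 ≈ -5.6590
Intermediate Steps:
B = -1693
Y = -4968 (Y = -72*(65 + (-2)²) = -72*(65 + 4) = -72*69 = -4968)
(34672 + Y)/(B + (12243 - 15799)) = (34672 - 4968)/(-1693 + (12243 - 15799)) = 29704/(-1693 - 3556) = 29704/(-5249) = 29704*(-1/5249) = -29704/5249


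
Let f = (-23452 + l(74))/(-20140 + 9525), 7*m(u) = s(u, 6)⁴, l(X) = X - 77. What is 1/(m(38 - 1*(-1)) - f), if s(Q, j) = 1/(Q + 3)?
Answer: -46242914256/102178759429 ≈ -0.45257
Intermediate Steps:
l(X) = -77 + X
s(Q, j) = 1/(3 + Q)
m(u) = 1/(7*(3 + u)⁴) (m(u) = (1/(3 + u))⁴/7 = 1/(7*(3 + u)⁴))
f = 4691/2123 (f = (-23452 + (-77 + 74))/(-20140 + 9525) = (-23452 - 3)/(-10615) = -23455*(-1/10615) = 4691/2123 ≈ 2.2096)
1/(m(38 - 1*(-1)) - f) = 1/(1/(7*(3 + (38 - 1*(-1)))⁴) - 1*4691/2123) = 1/(1/(7*(3 + (38 + 1))⁴) - 4691/2123) = 1/(1/(7*(3 + 39)⁴) - 4691/2123) = 1/((⅐)/42⁴ - 4691/2123) = 1/((⅐)*(1/3111696) - 4691/2123) = 1/(1/21781872 - 4691/2123) = 1/(-102178759429/46242914256) = -46242914256/102178759429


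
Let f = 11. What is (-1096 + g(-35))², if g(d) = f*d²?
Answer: 153239641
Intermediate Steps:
g(d) = 11*d²
(-1096 + g(-35))² = (-1096 + 11*(-35)²)² = (-1096 + 11*1225)² = (-1096 + 13475)² = 12379² = 153239641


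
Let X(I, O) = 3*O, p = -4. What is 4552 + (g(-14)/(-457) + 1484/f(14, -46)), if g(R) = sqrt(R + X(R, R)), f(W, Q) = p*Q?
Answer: 209763/46 - 2*I*sqrt(14)/457 ≈ 4560.1 - 0.016375*I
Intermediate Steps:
f(W, Q) = -4*Q
g(R) = 2*sqrt(R) (g(R) = sqrt(R + 3*R) = sqrt(4*R) = 2*sqrt(R))
4552 + (g(-14)/(-457) + 1484/f(14, -46)) = 4552 + ((2*sqrt(-14))/(-457) + 1484/((-4*(-46)))) = 4552 + ((2*(I*sqrt(14)))*(-1/457) + 1484/184) = 4552 + ((2*I*sqrt(14))*(-1/457) + 1484*(1/184)) = 4552 + (-2*I*sqrt(14)/457 + 371/46) = 4552 + (371/46 - 2*I*sqrt(14)/457) = 209763/46 - 2*I*sqrt(14)/457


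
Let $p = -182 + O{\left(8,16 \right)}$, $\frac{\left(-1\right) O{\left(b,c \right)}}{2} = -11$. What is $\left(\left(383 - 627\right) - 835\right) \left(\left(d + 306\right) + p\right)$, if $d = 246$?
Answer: $-422968$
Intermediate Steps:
$O{\left(b,c \right)} = 22$ ($O{\left(b,c \right)} = \left(-2\right) \left(-11\right) = 22$)
$p = -160$ ($p = -182 + 22 = -160$)
$\left(\left(383 - 627\right) - 835\right) \left(\left(d + 306\right) + p\right) = \left(\left(383 - 627\right) - 835\right) \left(\left(246 + 306\right) - 160\right) = \left(-244 - 835\right) \left(552 - 160\right) = \left(-1079\right) 392 = -422968$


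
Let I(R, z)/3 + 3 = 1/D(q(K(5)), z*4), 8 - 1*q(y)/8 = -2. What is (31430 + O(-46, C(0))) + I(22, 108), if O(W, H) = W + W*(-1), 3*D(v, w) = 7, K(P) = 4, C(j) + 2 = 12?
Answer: 219956/7 ≈ 31422.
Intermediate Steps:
C(j) = 10 (C(j) = -2 + 12 = 10)
q(y) = 80 (q(y) = 64 - 8*(-2) = 64 + 16 = 80)
D(v, w) = 7/3 (D(v, w) = (⅓)*7 = 7/3)
O(W, H) = 0 (O(W, H) = W - W = 0)
I(R, z) = -54/7 (I(R, z) = -9 + 3/(7/3) = -9 + 3*(3/7) = -9 + 9/7 = -54/7)
(31430 + O(-46, C(0))) + I(22, 108) = (31430 + 0) - 54/7 = 31430 - 54/7 = 219956/7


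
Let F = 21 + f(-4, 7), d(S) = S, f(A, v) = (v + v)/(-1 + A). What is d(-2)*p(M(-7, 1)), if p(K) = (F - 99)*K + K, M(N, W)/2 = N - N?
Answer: 0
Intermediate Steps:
f(A, v) = 2*v/(-1 + A) (f(A, v) = (2*v)/(-1 + A) = 2*v/(-1 + A))
F = 91/5 (F = 21 + 2*7/(-1 - 4) = 21 + 2*7/(-5) = 21 + 2*7*(-1/5) = 21 - 14/5 = 91/5 ≈ 18.200)
M(N, W) = 0 (M(N, W) = 2*(N - N) = 2*0 = 0)
p(K) = -399*K/5 (p(K) = (91/5 - 99)*K + K = -404*K/5 + K = -399*K/5)
d(-2)*p(M(-7, 1)) = -(-798)*0/5 = -2*0 = 0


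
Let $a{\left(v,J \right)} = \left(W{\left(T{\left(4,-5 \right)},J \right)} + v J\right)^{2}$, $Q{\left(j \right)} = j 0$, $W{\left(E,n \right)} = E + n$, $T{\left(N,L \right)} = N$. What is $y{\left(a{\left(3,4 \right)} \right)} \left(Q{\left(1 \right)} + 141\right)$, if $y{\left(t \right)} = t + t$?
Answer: $112800$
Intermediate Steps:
$Q{\left(j \right)} = 0$
$a{\left(v,J \right)} = \left(4 + J + J v\right)^{2}$ ($a{\left(v,J \right)} = \left(\left(4 + J\right) + v J\right)^{2} = \left(\left(4 + J\right) + J v\right)^{2} = \left(4 + J + J v\right)^{2}$)
$y{\left(t \right)} = 2 t$
$y{\left(a{\left(3,4 \right)} \right)} \left(Q{\left(1 \right)} + 141\right) = 2 \left(4 + 4 + 4 \cdot 3\right)^{2} \left(0 + 141\right) = 2 \left(4 + 4 + 12\right)^{2} \cdot 141 = 2 \cdot 20^{2} \cdot 141 = 2 \cdot 400 \cdot 141 = 800 \cdot 141 = 112800$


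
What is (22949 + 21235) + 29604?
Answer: 73788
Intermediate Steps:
(22949 + 21235) + 29604 = 44184 + 29604 = 73788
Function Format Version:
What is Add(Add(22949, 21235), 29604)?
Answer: 73788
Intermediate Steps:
Add(Add(22949, 21235), 29604) = Add(44184, 29604) = 73788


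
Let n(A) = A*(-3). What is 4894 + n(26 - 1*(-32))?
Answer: 4720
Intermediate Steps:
n(A) = -3*A
4894 + n(26 - 1*(-32)) = 4894 - 3*(26 - 1*(-32)) = 4894 - 3*(26 + 32) = 4894 - 3*58 = 4894 - 174 = 4720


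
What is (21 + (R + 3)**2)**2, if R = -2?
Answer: 484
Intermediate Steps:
(21 + (R + 3)**2)**2 = (21 + (-2 + 3)**2)**2 = (21 + 1**2)**2 = (21 + 1)**2 = 22**2 = 484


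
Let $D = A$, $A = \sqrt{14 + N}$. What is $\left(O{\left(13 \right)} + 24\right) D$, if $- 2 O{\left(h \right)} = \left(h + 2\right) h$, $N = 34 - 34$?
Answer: $- \frac{147 \sqrt{14}}{2} \approx -275.01$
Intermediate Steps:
$N = 0$ ($N = 34 - 34 = 0$)
$A = \sqrt{14}$ ($A = \sqrt{14 + 0} = \sqrt{14} \approx 3.7417$)
$O{\left(h \right)} = - \frac{h \left(2 + h\right)}{2}$ ($O{\left(h \right)} = - \frac{\left(h + 2\right) h}{2} = - \frac{\left(2 + h\right) h}{2} = - \frac{h \left(2 + h\right)}{2}$)
$D = \sqrt{14} \approx 3.7417$
$\left(O{\left(13 \right)} + 24\right) D = \left(\left(- \frac{1}{2}\right) 13 \left(2 + 13\right) + 24\right) \sqrt{14} = \left(\left(- \frac{1}{2}\right) 13 \cdot 15 + 24\right) \sqrt{14} = \left(- \frac{195}{2} + 24\right) \sqrt{14} = - \frac{147 \sqrt{14}}{2}$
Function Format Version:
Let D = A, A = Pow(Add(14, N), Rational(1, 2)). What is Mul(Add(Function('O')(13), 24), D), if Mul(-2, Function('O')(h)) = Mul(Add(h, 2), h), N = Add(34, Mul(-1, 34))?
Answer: Mul(Rational(-147, 2), Pow(14, Rational(1, 2))) ≈ -275.01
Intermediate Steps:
N = 0 (N = Add(34, -34) = 0)
A = Pow(14, Rational(1, 2)) (A = Pow(Add(14, 0), Rational(1, 2)) = Pow(14, Rational(1, 2)) ≈ 3.7417)
Function('O')(h) = Mul(Rational(-1, 2), h, Add(2, h)) (Function('O')(h) = Mul(Rational(-1, 2), Mul(Add(h, 2), h)) = Mul(Rational(-1, 2), Mul(Add(2, h), h)) = Mul(Rational(-1, 2), Mul(h, Add(2, h))) = Mul(Rational(-1, 2), h, Add(2, h)))
D = Pow(14, Rational(1, 2)) ≈ 3.7417
Mul(Add(Function('O')(13), 24), D) = Mul(Add(Mul(Rational(-1, 2), 13, Add(2, 13)), 24), Pow(14, Rational(1, 2))) = Mul(Add(Mul(Rational(-1, 2), 13, 15), 24), Pow(14, Rational(1, 2))) = Mul(Add(Rational(-195, 2), 24), Pow(14, Rational(1, 2))) = Mul(Rational(-147, 2), Pow(14, Rational(1, 2)))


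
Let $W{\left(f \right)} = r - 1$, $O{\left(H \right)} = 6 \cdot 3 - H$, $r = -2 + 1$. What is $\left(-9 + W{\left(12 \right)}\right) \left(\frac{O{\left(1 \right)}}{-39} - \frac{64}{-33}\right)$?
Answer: $- \frac{215}{13} \approx -16.538$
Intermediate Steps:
$r = -1$
$O{\left(H \right)} = 18 - H$
$W{\left(f \right)} = -2$ ($W{\left(f \right)} = -1 - 1 = -2$)
$\left(-9 + W{\left(12 \right)}\right) \left(\frac{O{\left(1 \right)}}{-39} - \frac{64}{-33}\right) = \left(-9 - 2\right) \left(\frac{18 - 1}{-39} - \frac{64}{-33}\right) = - 11 \left(\left(18 - 1\right) \left(- \frac{1}{39}\right) - - \frac{64}{33}\right) = - 11 \left(17 \left(- \frac{1}{39}\right) + \frac{64}{33}\right) = - 11 \left(- \frac{17}{39} + \frac{64}{33}\right) = \left(-11\right) \frac{215}{143} = - \frac{215}{13}$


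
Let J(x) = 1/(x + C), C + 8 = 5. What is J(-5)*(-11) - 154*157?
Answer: -193413/8 ≈ -24177.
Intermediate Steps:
C = -3 (C = -8 + 5 = -3)
J(x) = 1/(-3 + x) (J(x) = 1/(x - 3) = 1/(-3 + x))
J(-5)*(-11) - 154*157 = -11/(-3 - 5) - 154*157 = -11/(-8) - 24178 = -1/8*(-11) - 24178 = 11/8 - 24178 = -193413/8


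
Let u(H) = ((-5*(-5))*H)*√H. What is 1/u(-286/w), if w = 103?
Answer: 103*I*√29458/2044900 ≈ 0.008645*I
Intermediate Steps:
u(H) = 25*H^(3/2) (u(H) = (25*H)*√H = 25*H^(3/2))
1/u(-286/w) = 1/(25*(-286/103)^(3/2)) = 1/(25*(-286*I*√29458/10609)) = 1/(-7150*I*√29458/10609) = 103*I*√29458/2044900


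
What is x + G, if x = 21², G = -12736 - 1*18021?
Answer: -30316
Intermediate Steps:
G = -30757 (G = -12736 - 18021 = -30757)
x = 441
x + G = 441 - 30757 = -30316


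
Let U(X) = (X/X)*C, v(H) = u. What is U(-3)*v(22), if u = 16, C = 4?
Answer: 64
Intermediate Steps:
v(H) = 16
U(X) = 4 (U(X) = (X/X)*4 = 1*4 = 4)
U(-3)*v(22) = 4*16 = 64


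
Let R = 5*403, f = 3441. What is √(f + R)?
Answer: 4*√341 ≈ 73.865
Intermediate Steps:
R = 2015
√(f + R) = √(3441 + 2015) = √5456 = 4*√341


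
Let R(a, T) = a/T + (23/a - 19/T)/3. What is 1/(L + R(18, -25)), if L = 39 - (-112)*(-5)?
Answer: -270/140681 ≈ -0.0019192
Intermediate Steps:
R(a, T) = -19/(3*T) + 23/(3*a) + a/T (R(a, T) = a/T + (-19/T + 23/a)*(⅓) = a/T + (-19/(3*T) + 23/(3*a)) = -19/(3*T) + 23/(3*a) + a/T)
L = -521 (L = 39 - 14*40 = 39 - 560 = -521)
1/(L + R(18, -25)) = 1/(-521 + (-19/3/(-25) + (23/3)/18 + 18/(-25))) = 1/(-521 + (-19/3*(-1/25) + (23/3)*(1/18) + 18*(-1/25))) = 1/(-521 + (19/75 + 23/54 - 18/25)) = 1/(-521 - 11/270) = 1/(-140681/270) = -270/140681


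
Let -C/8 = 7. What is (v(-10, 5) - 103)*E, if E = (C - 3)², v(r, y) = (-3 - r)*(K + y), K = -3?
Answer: -309809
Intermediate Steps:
C = -56 (C = -8*7 = -56)
v(r, y) = (-3 + y)*(-3 - r) (v(r, y) = (-3 - r)*(-3 + y) = (-3 + y)*(-3 - r))
E = 3481 (E = (-56 - 3)² = (-59)² = 3481)
(v(-10, 5) - 103)*E = ((9 - 3*5 + 3*(-10) - 1*(-10)*5) - 103)*3481 = ((9 - 15 - 30 + 50) - 103)*3481 = (14 - 103)*3481 = -89*3481 = -309809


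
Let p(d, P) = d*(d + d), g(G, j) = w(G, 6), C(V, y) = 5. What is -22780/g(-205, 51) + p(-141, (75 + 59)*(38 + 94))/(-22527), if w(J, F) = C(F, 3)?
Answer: -11408086/2503 ≈ -4557.8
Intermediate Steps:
w(J, F) = 5
g(G, j) = 5
p(d, P) = 2*d**2 (p(d, P) = d*(2*d) = 2*d**2)
-22780/g(-205, 51) + p(-141, (75 + 59)*(38 + 94))/(-22527) = -22780/5 + (2*(-141)**2)/(-22527) = -22780*1/5 + (2*19881)*(-1/22527) = -4556 + 39762*(-1/22527) = -4556 - 4418/2503 = -11408086/2503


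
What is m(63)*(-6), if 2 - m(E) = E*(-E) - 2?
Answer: -23838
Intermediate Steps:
m(E) = 4 + E² (m(E) = 2 - (E*(-E) - 2) = 2 - (-E² - 2) = 2 - (-2 - E²) = 2 + (2 + E²) = 4 + E²)
m(63)*(-6) = (4 + 63²)*(-6) = (4 + 3969)*(-6) = 3973*(-6) = -23838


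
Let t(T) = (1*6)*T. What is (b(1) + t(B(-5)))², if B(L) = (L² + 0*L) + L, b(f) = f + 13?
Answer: 17956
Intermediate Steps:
b(f) = 13 + f
B(L) = L + L² (B(L) = (L² + 0) + L = L² + L = L + L²)
t(T) = 6*T
(b(1) + t(B(-5)))² = ((13 + 1) + 6*(-5*(1 - 5)))² = (14 + 6*(-5*(-4)))² = (14 + 6*20)² = (14 + 120)² = 134² = 17956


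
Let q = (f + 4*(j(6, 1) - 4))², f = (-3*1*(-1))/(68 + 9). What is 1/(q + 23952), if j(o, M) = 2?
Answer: 5929/142387177 ≈ 4.1640e-5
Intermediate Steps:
f = 3/77 (f = -3*(-1)/77 = 3*(1/77) = 3/77 ≈ 0.038961)
q = 375769/5929 (q = (3/77 + 4*(2 - 4))² = (3/77 + 4*(-2))² = (3/77 - 8)² = (-613/77)² = 375769/5929 ≈ 63.378)
1/(q + 23952) = 1/(375769/5929 + 23952) = 1/(142387177/5929) = 5929/142387177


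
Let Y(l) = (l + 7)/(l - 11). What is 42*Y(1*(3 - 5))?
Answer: -210/13 ≈ -16.154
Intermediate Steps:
Y(l) = (7 + l)/(-11 + l)
42*Y(1*(3 - 5)) = 42*((7 + 1*(3 - 5))/(-11 + 1*(3 - 5))) = 42*((7 + 1*(-2))/(-11 + 1*(-2))) = 42*((7 - 2)/(-11 - 2)) = 42*(5/(-13)) = 42*(-1/13*5) = 42*(-5/13) = -210/13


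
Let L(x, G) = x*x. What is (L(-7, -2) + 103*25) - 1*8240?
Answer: -5616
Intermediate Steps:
L(x, G) = x**2
(L(-7, -2) + 103*25) - 1*8240 = ((-7)**2 + 103*25) - 1*8240 = (49 + 2575) - 8240 = 2624 - 8240 = -5616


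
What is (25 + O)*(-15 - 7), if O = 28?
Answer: -1166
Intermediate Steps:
(25 + O)*(-15 - 7) = (25 + 28)*(-15 - 7) = 53*(-22) = -1166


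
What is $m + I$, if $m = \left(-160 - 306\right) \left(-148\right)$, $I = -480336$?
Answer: $-411368$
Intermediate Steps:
$m = 68968$ ($m = \left(-466\right) \left(-148\right) = 68968$)
$m + I = 68968 - 480336 = -411368$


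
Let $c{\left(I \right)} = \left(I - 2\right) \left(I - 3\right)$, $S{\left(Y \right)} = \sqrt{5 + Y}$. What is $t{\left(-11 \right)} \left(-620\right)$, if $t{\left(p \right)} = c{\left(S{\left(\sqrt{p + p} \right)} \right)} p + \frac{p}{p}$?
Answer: $74400 - 34100 \sqrt{5 + i \sqrt{22}} + 6820 i \sqrt{22} \approx -8623.7 - 857.78 i$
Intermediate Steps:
$c{\left(I \right)} = \left(-3 + I\right) \left(-2 + I\right)$ ($c{\left(I \right)} = \left(-2 + I\right) \left(-3 + I\right) = \left(-3 + I\right) \left(-2 + I\right)$)
$t{\left(p \right)} = 1 + p \left(11 - 5 \sqrt{5 + \sqrt{2} \sqrt{p}} + \sqrt{2} \sqrt{p}\right)$ ($t{\left(p \right)} = \left(6 + \left(\sqrt{5 + \sqrt{p + p}}\right)^{2} - 5 \sqrt{5 + \sqrt{p + p}}\right) p + \frac{p}{p} = \left(6 + \left(\sqrt{5 + \sqrt{2 p}}\right)^{2} - 5 \sqrt{5 + \sqrt{2 p}}\right) p + 1 = \left(6 + \left(\sqrt{5 + \sqrt{2} \sqrt{p}}\right)^{2} - 5 \sqrt{5 + \sqrt{2} \sqrt{p}}\right) p + 1 = \left(6 + \left(5 + \sqrt{2} \sqrt{p}\right) - 5 \sqrt{5 + \sqrt{2} \sqrt{p}}\right) p + 1 = \left(11 - 5 \sqrt{5 + \sqrt{2} \sqrt{p}} + \sqrt{2} \sqrt{p}\right) p + 1 = p \left(11 - 5 \sqrt{5 + \sqrt{2} \sqrt{p}} + \sqrt{2} \sqrt{p}\right) + 1 = 1 + p \left(11 - 5 \sqrt{5 + \sqrt{2} \sqrt{p}} + \sqrt{2} \sqrt{p}\right)$)
$t{\left(-11 \right)} \left(-620\right) = \left(1 - 11 \left(11 - 5 \sqrt{5 + \sqrt{2} \sqrt{-11}} + \sqrt{2} \sqrt{-11}\right)\right) \left(-620\right) = \left(1 - 11 \left(11 - 5 \sqrt{5 + \sqrt{2} i \sqrt{11}} + \sqrt{2} i \sqrt{11}\right)\right) \left(-620\right) = \left(1 - 11 \left(11 - 5 \sqrt{5 + i \sqrt{22}} + i \sqrt{22}\right)\right) \left(-620\right) = \left(1 - \left(121 - 55 \sqrt{5 + i \sqrt{22}} + 11 i \sqrt{22}\right)\right) \left(-620\right) = \left(-120 + 55 \sqrt{5 + i \sqrt{22}} - 11 i \sqrt{22}\right) \left(-620\right) = 74400 - 34100 \sqrt{5 + i \sqrt{22}} + 6820 i \sqrt{22}$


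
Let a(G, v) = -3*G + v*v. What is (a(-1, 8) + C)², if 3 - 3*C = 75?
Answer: 1849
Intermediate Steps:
a(G, v) = v² - 3*G (a(G, v) = -3*G + v² = v² - 3*G)
C = -24 (C = 1 - ⅓*75 = 1 - 25 = -24)
(a(-1, 8) + C)² = ((8² - 3*(-1)) - 24)² = ((64 + 3) - 24)² = (67 - 24)² = 43² = 1849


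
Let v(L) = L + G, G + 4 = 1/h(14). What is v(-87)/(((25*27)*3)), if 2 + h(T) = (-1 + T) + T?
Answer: -758/16875 ≈ -0.044919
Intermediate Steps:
h(T) = -3 + 2*T (h(T) = -2 + ((-1 + T) + T) = -2 + (-1 + 2*T) = -3 + 2*T)
G = -99/25 (G = -4 + 1/(-3 + 2*14) = -4 + 1/(-3 + 28) = -4 + 1/25 = -99/25 ≈ -3.9600)
v(L) = -99/25 + L (v(L) = L - 99/25 = -99/25 + L)
v(-87)/(((25*27)*3)) = (-99/25 - 87)/(((25*27)*3)) = -2274/(25*(675*3)) = -2274/25/2025 = -2274/25*1/2025 = -758/16875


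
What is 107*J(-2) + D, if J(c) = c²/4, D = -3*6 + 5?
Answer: 94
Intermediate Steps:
D = -13 (D = -18 + 5 = -13)
J(c) = c²/4 (J(c) = c²*(¼) = c²/4)
107*J(-2) + D = 107*((¼)*(-2)²) - 13 = 107*((¼)*4) - 13 = 107*1 - 13 = 107 - 13 = 94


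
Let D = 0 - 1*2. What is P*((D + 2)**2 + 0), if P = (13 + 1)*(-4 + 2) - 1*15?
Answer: 0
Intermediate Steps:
D = -2 (D = 0 - 2 = -2)
P = -43 (P = 14*(-2) - 15 = -28 - 15 = -43)
P*((D + 2)**2 + 0) = -43*((-2 + 2)**2 + 0) = -43*(0**2 + 0) = -43*(0 + 0) = -43*0 = 0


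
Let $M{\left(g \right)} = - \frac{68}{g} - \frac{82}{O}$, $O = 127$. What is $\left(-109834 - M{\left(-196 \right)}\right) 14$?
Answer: $- \frac{1366990246}{889} \approx -1.5377 \cdot 10^{6}$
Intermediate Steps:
$M{\left(g \right)} = - \frac{82}{127} - \frac{68}{g}$ ($M{\left(g \right)} = - \frac{68}{g} - \frac{82}{127} = - \frac{82}{127} - \frac{68}{g}$)
$\left(-109834 - M{\left(-196 \right)}\right) 14 = \left(-109834 - \left(- \frac{82}{127} - \frac{68}{-196}\right)\right) 14 = \left(-109834 - \left(- \frac{82}{127} - - \frac{17}{49}\right)\right) 14 = \left(-109834 - \left(- \frac{82}{127} + \frac{17}{49}\right)\right) 14 = \left(-109834 - - \frac{1859}{6223}\right) 14 = \left(-109834 + \frac{1859}{6223}\right) 14 = \left(- \frac{683495123}{6223}\right) 14 = - \frac{1366990246}{889}$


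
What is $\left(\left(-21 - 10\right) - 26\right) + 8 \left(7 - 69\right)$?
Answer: $-553$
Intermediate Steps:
$\left(\left(-21 - 10\right) - 26\right) + 8 \left(7 - 69\right) = \left(-31 - 26\right) + 8 \left(-62\right) = -57 - 496 = -553$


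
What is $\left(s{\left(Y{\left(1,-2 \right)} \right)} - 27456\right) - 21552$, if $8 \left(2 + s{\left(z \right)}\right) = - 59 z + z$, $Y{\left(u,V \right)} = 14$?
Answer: $- \frac{98223}{2} \approx -49112.0$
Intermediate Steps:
$s{\left(z \right)} = -2 - \frac{29 z}{4}$ ($s{\left(z \right)} = -2 + \frac{- 59 z + z}{8} = -2 + \frac{\left(-58\right) z}{8} = -2 - \frac{29 z}{4}$)
$\left(s{\left(Y{\left(1,-2 \right)} \right)} - 27456\right) - 21552 = \left(\left(-2 - \frac{203}{2}\right) - 27456\right) - 21552 = \left(- \frac{207}{2} - 27456\right) - 21552 = - \frac{55119}{2} - 21552 = - \frac{98223}{2}$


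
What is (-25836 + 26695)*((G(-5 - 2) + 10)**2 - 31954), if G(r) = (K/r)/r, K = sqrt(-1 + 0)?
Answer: -65697569845/2401 + 17180*I/49 ≈ -2.7363e+7 + 350.61*I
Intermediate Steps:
K = I (K = sqrt(-1) = I ≈ 1.0*I)
G(r) = I/r**2 (G(r) = (I/r)/r = I/r**2)
(-25836 + 26695)*((G(-5 - 2) + 10)**2 - 31954) = (-25836 + 26695)*((I/(-5 - 2)**2 + 10)**2 - 31954) = 859*((I/(-7)**2 + 10)**2 - 31954) = 859*((I*(1/49) + 10)**2 - 31954) = 859*((I/49 + 10)**2 - 31954) = 859*((10 + I/49)**2 - 31954) = 859*(-31954 + (10 + I/49)**2) = -27448486 + 859*(10 + I/49)**2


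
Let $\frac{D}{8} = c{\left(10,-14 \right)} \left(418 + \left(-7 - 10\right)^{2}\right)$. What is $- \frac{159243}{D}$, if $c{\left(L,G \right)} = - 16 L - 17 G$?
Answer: $- \frac{7583}{21008} \approx -0.36096$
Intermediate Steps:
$c{\left(L,G \right)} = - 17 G - 16 L$
$D = 441168$ ($D = 8 \left(\left(-17\right) \left(-14\right) - 160\right) \left(418 + \left(-7 - 10\right)^{2}\right) = 8 \left(238 - 160\right) \left(418 + \left(-17\right)^{2}\right) = 8 \cdot 78 \left(418 + 289\right) = 8 \cdot 78 \cdot 707 = 8 \cdot 55146 = 441168$)
$- \frac{159243}{D} = - \frac{159243}{441168} = \left(-159243\right) \frac{1}{441168} = - \frac{7583}{21008}$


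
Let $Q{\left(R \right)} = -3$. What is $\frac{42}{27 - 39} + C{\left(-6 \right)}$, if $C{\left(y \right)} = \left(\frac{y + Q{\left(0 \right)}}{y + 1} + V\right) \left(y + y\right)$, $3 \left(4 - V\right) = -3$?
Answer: $- \frac{851}{10} \approx -85.1$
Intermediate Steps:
$V = 5$ ($V = 4 - -1 = 4 + 1 = 5$)
$C{\left(y \right)} = 2 y \left(5 + \frac{-3 + y}{1 + y}\right)$ ($C{\left(y \right)} = \left(\frac{y - 3}{y + 1} + 5\right) \left(y + y\right) = \left(\frac{-3 + y}{1 + y} + 5\right) 2 y = \left(5 + \frac{-3 + y}{1 + y}\right) 2 y = 2 y \left(5 + \frac{-3 + y}{1 + y}\right)$)
$\frac{42}{27 - 39} + C{\left(-6 \right)} = \frac{42}{27 - 39} + 4 \left(-6\right) \frac{1}{1 - 6} \left(1 + 3 \left(-6\right)\right) = \frac{42}{-12} + 4 \left(-6\right) \frac{1}{-5} \left(1 - 18\right) = 42 \left(- \frac{1}{12}\right) + 4 \left(-6\right) \left(- \frac{1}{5}\right) \left(-17\right) = - \frac{7}{2} - \frac{408}{5} = - \frac{851}{10}$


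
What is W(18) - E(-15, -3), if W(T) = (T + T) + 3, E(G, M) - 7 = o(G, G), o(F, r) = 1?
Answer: 31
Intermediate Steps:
E(G, M) = 8 (E(G, M) = 7 + 1 = 8)
W(T) = 3 + 2*T (W(T) = 2*T + 3 = 3 + 2*T)
W(18) - E(-15, -3) = (3 + 2*18) - 1*8 = (3 + 36) - 8 = 39 - 8 = 31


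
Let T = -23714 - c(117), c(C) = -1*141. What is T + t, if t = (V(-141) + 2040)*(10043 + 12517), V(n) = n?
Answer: 42817867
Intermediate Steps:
t = 42841440 (t = (-141 + 2040)*(10043 + 12517) = 1899*22560 = 42841440)
c(C) = -141
T = -23573 (T = -23714 - 1*(-141) = -23714 + 141 = -23573)
T + t = -23573 + 42841440 = 42817867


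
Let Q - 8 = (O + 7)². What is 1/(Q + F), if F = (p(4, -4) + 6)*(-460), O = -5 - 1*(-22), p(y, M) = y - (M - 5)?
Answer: -1/8156 ≈ -0.00012261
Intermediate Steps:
p(y, M) = 5 + y - M (p(y, M) = y - (-5 + M) = y + (5 - M) = 5 + y - M)
O = 17 (O = -5 + 22 = 17)
F = -8740 (F = ((5 + 4 - 1*(-4)) + 6)*(-460) = ((5 + 4 + 4) + 6)*(-460) = (13 + 6)*(-460) = 19*(-460) = -8740)
Q = 584 (Q = 8 + (17 + 7)² = 8 + 24² = 8 + 576 = 584)
1/(Q + F) = 1/(584 - 8740) = 1/(-8156) = -1/8156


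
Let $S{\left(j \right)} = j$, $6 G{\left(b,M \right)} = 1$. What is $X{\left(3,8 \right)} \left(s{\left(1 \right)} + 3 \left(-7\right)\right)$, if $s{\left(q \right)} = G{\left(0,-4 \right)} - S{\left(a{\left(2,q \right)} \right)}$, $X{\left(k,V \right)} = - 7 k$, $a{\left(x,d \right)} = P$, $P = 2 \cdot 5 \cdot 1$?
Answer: $\frac{1295}{2} \approx 647.5$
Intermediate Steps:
$G{\left(b,M \right)} = \frac{1}{6}$ ($G{\left(b,M \right)} = \frac{1}{6} \cdot 1 = \frac{1}{6}$)
$P = 10$ ($P = 10 \cdot 1 = 10$)
$a{\left(x,d \right)} = 10$
$s{\left(q \right)} = - \frac{59}{6}$ ($s{\left(q \right)} = \frac{1}{6} - 10 = - \frac{59}{6}$)
$X{\left(3,8 \right)} \left(s{\left(1 \right)} + 3 \left(-7\right)\right) = \left(-7\right) 3 \left(- \frac{59}{6} + 3 \left(-7\right)\right) = - 21 \left(- \frac{59}{6} - 21\right) = \left(-21\right) \left(- \frac{185}{6}\right) = \frac{1295}{2}$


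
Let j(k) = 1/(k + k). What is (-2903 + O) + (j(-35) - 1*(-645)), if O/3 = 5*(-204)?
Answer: -372261/70 ≈ -5318.0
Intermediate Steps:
O = -3060 (O = 3*(5*(-204)) = 3*(-1020) = -3060)
j(k) = 1/(2*k)
(-2903 + O) + (j(-35) - 1*(-645)) = (-2903 - 3060) + ((1/2)/(-35) - 1*(-645)) = -5963 + ((1/2)*(-1/35) + 645) = -5963 + (-1/70 + 645) = -5963 + 45149/70 = -372261/70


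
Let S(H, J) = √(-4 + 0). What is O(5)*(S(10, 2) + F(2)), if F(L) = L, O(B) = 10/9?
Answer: 20/9 + 20*I/9 ≈ 2.2222 + 2.2222*I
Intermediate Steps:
O(B) = 10/9 (O(B) = 10*(⅑) = 10/9)
S(H, J) = 2*I (S(H, J) = √(-4) = 2*I)
O(5)*(S(10, 2) + F(2)) = 10*(2*I + 2)/9 = 10*(2 + 2*I)/9 = 20/9 + 20*I/9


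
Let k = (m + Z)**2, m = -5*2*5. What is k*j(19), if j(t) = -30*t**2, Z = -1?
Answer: -28168830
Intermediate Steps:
m = -50 (m = -10*5 = -50)
k = 2601 (k = (-50 - 1)**2 = (-51)**2 = 2601)
k*j(19) = 2601*(-30*19**2) = 2601*(-30*361) = 2601*(-10830) = -28168830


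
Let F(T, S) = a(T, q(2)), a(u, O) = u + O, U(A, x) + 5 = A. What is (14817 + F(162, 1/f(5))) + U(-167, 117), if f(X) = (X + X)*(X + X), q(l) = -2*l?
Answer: 14803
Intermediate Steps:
U(A, x) = -5 + A
f(X) = 4*X**2 (f(X) = (2*X)*(2*X) = 4*X**2)
a(u, O) = O + u
F(T, S) = -4 + T (F(T, S) = -2*2 + T = -4 + T)
(14817 + F(162, 1/f(5))) + U(-167, 117) = (14817 + (-4 + 162)) + (-5 - 167) = (14817 + 158) - 172 = 14975 - 172 = 14803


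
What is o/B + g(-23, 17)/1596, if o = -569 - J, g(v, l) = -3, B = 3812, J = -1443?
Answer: 115289/506996 ≈ 0.22740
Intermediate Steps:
o = 874 (o = -569 - 1*(-1443) = -569 + 1443 = 874)
o/B + g(-23, 17)/1596 = 874/3812 - 3/1596 = 874*(1/3812) - 3*1/1596 = 437/1906 - 1/532 = 115289/506996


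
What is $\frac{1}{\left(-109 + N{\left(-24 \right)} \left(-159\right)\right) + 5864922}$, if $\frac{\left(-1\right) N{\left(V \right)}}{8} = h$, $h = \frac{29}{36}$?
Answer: $\frac{3}{17597513} \approx 1.7048 \cdot 10^{-7}$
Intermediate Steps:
$h = \frac{29}{36}$ ($h = 29 \cdot \frac{1}{36} = \frac{29}{36} \approx 0.80556$)
$N{\left(V \right)} = - \frac{58}{9}$ ($N{\left(V \right)} = \left(-8\right) \frac{29}{36} = - \frac{58}{9}$)
$\frac{1}{\left(-109 + N{\left(-24 \right)} \left(-159\right)\right) + 5864922} = \frac{1}{\left(-109 - - \frac{3074}{3}\right) + 5864922} = \frac{1}{\left(-109 + \frac{3074}{3}\right) + 5864922} = \frac{1}{\frac{2747}{3} + 5864922} = \frac{1}{\frac{17597513}{3}} = \frac{3}{17597513}$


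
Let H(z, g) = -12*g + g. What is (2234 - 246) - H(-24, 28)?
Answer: 2296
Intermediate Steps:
H(z, g) = -11*g
(2234 - 246) - H(-24, 28) = (2234 - 246) - (-11)*28 = 1988 - 1*(-308) = 1988 + 308 = 2296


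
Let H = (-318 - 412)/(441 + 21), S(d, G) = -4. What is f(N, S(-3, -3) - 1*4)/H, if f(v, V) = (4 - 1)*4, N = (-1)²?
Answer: -2772/365 ≈ -7.5945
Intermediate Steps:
N = 1
f(v, V) = 12 (f(v, V) = 3*4 = 12)
H = -365/231 (H = -730/462 = -730*1/462 = -365/231 ≈ -1.5801)
f(N, S(-3, -3) - 1*4)/H = 12/(-365/231) = 12*(-231/365) = -2772/365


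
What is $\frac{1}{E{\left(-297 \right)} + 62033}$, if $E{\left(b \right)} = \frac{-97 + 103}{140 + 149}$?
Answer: $\frac{289}{17927543} \approx 1.612 \cdot 10^{-5}$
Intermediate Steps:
$E{\left(b \right)} = \frac{6}{289}$
$\frac{1}{E{\left(-297 \right)} + 62033} = \frac{1}{\frac{6}{289} + 62033} = \frac{1}{\frac{17927543}{289}} = \frac{289}{17927543}$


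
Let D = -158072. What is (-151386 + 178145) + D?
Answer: -131313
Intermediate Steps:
(-151386 + 178145) + D = (-151386 + 178145) - 158072 = 26759 - 158072 = -131313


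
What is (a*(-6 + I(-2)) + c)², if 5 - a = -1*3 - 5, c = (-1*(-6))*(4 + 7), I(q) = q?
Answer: 1444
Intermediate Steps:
c = 66 (c = 6*11 = 66)
a = 13 (a = 5 - (-1*3 - 5) = 5 - (-3 - 5) = 5 - 1*(-8) = 5 + 8 = 13)
(a*(-6 + I(-2)) + c)² = (13*(-6 - 2) + 66)² = (13*(-8) + 66)² = (-104 + 66)² = (-38)² = 1444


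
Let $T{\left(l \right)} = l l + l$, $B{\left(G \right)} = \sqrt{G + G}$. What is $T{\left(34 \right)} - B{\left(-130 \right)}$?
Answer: $1190 - 2 i \sqrt{65} \approx 1190.0 - 16.125 i$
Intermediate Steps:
$B{\left(G \right)} = \sqrt{2} \sqrt{G}$ ($B{\left(G \right)} = \sqrt{2 G} = \sqrt{2} \sqrt{G}$)
$T{\left(l \right)} = l + l^{2}$ ($T{\left(l \right)} = l^{2} + l = l + l^{2}$)
$T{\left(34 \right)} - B{\left(-130 \right)} = 34 \left(1 + 34\right) - \sqrt{2} \sqrt{-130} = 34 \cdot 35 - \sqrt{2} i \sqrt{130} = 1190 - 2 i \sqrt{65}$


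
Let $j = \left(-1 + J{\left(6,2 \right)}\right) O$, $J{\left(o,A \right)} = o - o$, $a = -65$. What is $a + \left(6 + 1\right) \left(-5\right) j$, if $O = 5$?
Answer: $110$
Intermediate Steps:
$J{\left(o,A \right)} = 0$
$j = -5$ ($j = \left(-1 + 0\right) 5 = \left(-1\right) 5 = -5$)
$a + \left(6 + 1\right) \left(-5\right) j = -65 + \left(6 + 1\right) \left(-5\right) \left(-5\right) = -65 + 7 \left(-5\right) \left(-5\right) = -65 - -175 = -65 + 175 = 110$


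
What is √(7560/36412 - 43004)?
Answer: I*√3563492440766/9103 ≈ 207.37*I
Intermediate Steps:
√(7560/36412 - 43004) = √(7560*(1/36412) - 43004) = √(1890/9103 - 43004) = √(-391463522/9103) = I*√3563492440766/9103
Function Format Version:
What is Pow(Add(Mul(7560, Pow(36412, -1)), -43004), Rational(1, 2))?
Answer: Mul(Rational(1, 9103), I, Pow(3563492440766, Rational(1, 2))) ≈ Mul(207.37, I)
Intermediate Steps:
Pow(Add(Mul(7560, Pow(36412, -1)), -43004), Rational(1, 2)) = Pow(Add(Mul(7560, Rational(1, 36412)), -43004), Rational(1, 2)) = Pow(Add(Rational(1890, 9103), -43004), Rational(1, 2)) = Pow(Rational(-391463522, 9103), Rational(1, 2)) = Mul(Rational(1, 9103), I, Pow(3563492440766, Rational(1, 2)))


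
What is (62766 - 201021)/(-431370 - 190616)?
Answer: 138255/621986 ≈ 0.22228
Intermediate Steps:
(62766 - 201021)/(-431370 - 190616) = -138255/(-621986) = -138255*(-1/621986) = 138255/621986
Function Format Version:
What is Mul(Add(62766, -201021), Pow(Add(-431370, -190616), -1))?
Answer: Rational(138255, 621986) ≈ 0.22228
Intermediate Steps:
Mul(Add(62766, -201021), Pow(Add(-431370, -190616), -1)) = Mul(-138255, Pow(-621986, -1)) = Mul(-138255, Rational(-1, 621986)) = Rational(138255, 621986)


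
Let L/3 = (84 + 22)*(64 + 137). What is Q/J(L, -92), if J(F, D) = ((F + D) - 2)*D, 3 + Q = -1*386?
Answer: 389/5871808 ≈ 6.6249e-5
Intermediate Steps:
Q = -389 (Q = -3 - 1*386 = -3 - 386 = -389)
L = 63918 (L = 3*((84 + 22)*(64 + 137)) = 3*(106*201) = 3*21306 = 63918)
J(F, D) = D*(-2 + D + F) (J(F, D) = ((D + F) - 2)*D = (-2 + D + F)*D = D*(-2 + D + F))
Q/J(L, -92) = -389*(-1/(92*(-2 - 92 + 63918))) = -389/((-92*63824)) = -389/(-5871808) = -389*(-1/5871808) = 389/5871808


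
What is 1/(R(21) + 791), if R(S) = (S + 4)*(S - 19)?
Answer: 1/841 ≈ 0.0011891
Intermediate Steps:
R(S) = (-19 + S)*(4 + S) (R(S) = (4 + S)*(-19 + S) = (-19 + S)*(4 + S))
1/(R(21) + 791) = 1/((-76 + 21² - 15*21) + 791) = 1/((-76 + 441 - 315) + 791) = 1/(50 + 791) = 1/841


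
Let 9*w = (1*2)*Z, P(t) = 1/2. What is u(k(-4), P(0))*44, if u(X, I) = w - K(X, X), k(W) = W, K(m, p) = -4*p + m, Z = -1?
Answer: -4840/9 ≈ -537.78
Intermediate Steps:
K(m, p) = m - 4*p
P(t) = ½
w = -2/9 (w = ((1*2)*(-1))/9 = (2*(-1))/9 = (⅑)*(-2) = -2/9 ≈ -0.22222)
u(X, I) = -2/9 + 3*X (u(X, I) = -2/9 - (X - 4*X) = -2/9 - (-3)*X = -2/9 + 3*X)
u(k(-4), P(0))*44 = (-2/9 + 3*(-4))*44 = (-2/9 - 12)*44 = -110/9*44 = -4840/9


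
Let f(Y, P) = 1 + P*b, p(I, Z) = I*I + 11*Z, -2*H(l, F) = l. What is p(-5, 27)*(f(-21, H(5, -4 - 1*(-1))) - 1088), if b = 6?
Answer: -354844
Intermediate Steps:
H(l, F) = -l/2
p(I, Z) = I² + 11*Z
f(Y, P) = 1 + 6*P (f(Y, P) = 1 + P*6 = 1 + 6*P)
p(-5, 27)*(f(-21, H(5, -4 - 1*(-1))) - 1088) = ((-5)² + 11*27)*((1 + 6*(-½*5)) - 1088) = (25 + 297)*((1 + 6*(-5/2)) - 1088) = 322*((1 - 15) - 1088) = 322*(-14 - 1088) = 322*(-1102) = -354844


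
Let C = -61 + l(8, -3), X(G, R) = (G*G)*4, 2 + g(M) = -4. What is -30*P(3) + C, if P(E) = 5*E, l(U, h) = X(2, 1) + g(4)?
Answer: -501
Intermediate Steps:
g(M) = -6 (g(M) = -2 - 4 = -6)
X(G, R) = 4*G² (X(G, R) = G²*4 = 4*G²)
l(U, h) = 10 (l(U, h) = 4*2² - 6 = 4*4 - 6 = 16 - 6 = 10)
C = -51 (C = -61 + 10 = -51)
-30*P(3) + C = -150*3 - 51 = -30*15 - 51 = -450 - 51 = -501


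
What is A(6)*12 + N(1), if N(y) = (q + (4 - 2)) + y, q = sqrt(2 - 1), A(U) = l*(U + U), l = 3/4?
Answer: 112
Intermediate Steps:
l = 3/4 (l = 3*(1/4) = 3/4 ≈ 0.75000)
A(U) = 3*U/2 (A(U) = 3*(U + U)/4 = 3*(2*U)/4 = 3*U/2)
q = 1 (q = sqrt(1) = 1)
N(y) = 3 + y (N(y) = (1 + (4 - 2)) + y = (1 + 2) + y = 3 + y)
A(6)*12 + N(1) = ((3/2)*6)*12 + (3 + 1) = 9*12 + 4 = 108 + 4 = 112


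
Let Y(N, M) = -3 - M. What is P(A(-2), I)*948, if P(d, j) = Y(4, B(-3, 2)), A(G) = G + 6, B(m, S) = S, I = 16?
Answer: -4740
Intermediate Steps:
A(G) = 6 + G
P(d, j) = -5 (P(d, j) = -3 - 1*2 = -3 - 2 = -5)
P(A(-2), I)*948 = -5*948 = -4740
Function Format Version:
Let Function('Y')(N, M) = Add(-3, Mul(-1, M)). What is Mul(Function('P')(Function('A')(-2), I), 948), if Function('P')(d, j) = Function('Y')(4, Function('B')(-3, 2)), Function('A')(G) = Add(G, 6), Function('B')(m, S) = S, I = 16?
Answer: -4740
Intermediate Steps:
Function('A')(G) = Add(6, G)
Function('P')(d, j) = -5 (Function('P')(d, j) = Add(-3, Mul(-1, 2)) = Add(-3, -2) = -5)
Mul(Function('P')(Function('A')(-2), I), 948) = Mul(-5, 948) = -4740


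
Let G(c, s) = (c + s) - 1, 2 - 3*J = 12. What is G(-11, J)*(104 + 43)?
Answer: -2254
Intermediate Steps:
J = -10/3 (J = ⅔ - ⅓*12 = ⅔ - 4 = -10/3 ≈ -3.3333)
G(c, s) = -1 + c + s
G(-11, J)*(104 + 43) = (-1 - 11 - 10/3)*(104 + 43) = -46/3*147 = -2254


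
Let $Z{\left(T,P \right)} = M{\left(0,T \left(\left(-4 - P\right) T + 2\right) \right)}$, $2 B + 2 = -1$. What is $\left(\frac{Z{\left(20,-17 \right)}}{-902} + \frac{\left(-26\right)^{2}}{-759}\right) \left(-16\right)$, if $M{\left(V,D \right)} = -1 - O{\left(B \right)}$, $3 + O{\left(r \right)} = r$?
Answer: $\frac{445388}{31119} \approx 14.312$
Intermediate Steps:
$B = - \frac{3}{2}$ ($B = -1 + \frac{1}{2} \left(-1\right) = -1 - \frac{1}{2} = - \frac{3}{2} \approx -1.5$)
$O{\left(r \right)} = -3 + r$
$M{\left(V,D \right)} = \frac{7}{2}$ ($M{\left(V,D \right)} = -1 - \left(-3 - \frac{3}{2}\right) = -1 - - \frac{9}{2} = -1 + \frac{9}{2} = \frac{7}{2}$)
$Z{\left(T,P \right)} = \frac{7}{2}$
$\left(\frac{Z{\left(20,-17 \right)}}{-902} + \frac{\left(-26\right)^{2}}{-759}\right) \left(-16\right) = \left(\frac{7}{2 \left(-902\right)} + \frac{\left(-26\right)^{2}}{-759}\right) \left(-16\right) = \left(\frac{7}{2} \left(- \frac{1}{902}\right) + 676 \left(- \frac{1}{759}\right)\right) \left(-16\right) = \left(- \frac{7}{1804} - \frac{676}{759}\right) \left(-16\right) = \left(- \frac{111347}{124476}\right) \left(-16\right) = \frac{445388}{31119}$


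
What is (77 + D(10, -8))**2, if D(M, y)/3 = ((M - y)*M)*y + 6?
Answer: 17850625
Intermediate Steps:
D(M, y) = 18 + 3*M*y*(M - y) (D(M, y) = 3*(((M - y)*M)*y + 6) = 3*((M*(M - y))*y + 6) = 3*(M*y*(M - y) + 6) = 3*(6 + M*y*(M - y)) = 18 + 3*M*y*(M - y))
(77 + D(10, -8))**2 = (77 + (18 - 3*10*(-8)**2 + 3*(-8)*10**2))**2 = (77 + (18 - 3*10*64 + 3*(-8)*100))**2 = (77 + (18 - 1920 - 2400))**2 = (77 - 4302)**2 = (-4225)**2 = 17850625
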